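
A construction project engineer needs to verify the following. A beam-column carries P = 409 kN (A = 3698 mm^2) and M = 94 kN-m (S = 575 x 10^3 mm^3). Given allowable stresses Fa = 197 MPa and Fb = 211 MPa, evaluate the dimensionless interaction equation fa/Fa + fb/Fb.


f_a = P / A = 409000.0 / 3698 = 110.6003 MPa
f_b = M / S = 94000000.0 / 575000.0 = 163.4783 MPa
Ratio = f_a / Fa + f_b / Fb
= 110.6003 / 197 + 163.4783 / 211
= 1.3362 (dimensionless)

1.3362 (dimensionless)


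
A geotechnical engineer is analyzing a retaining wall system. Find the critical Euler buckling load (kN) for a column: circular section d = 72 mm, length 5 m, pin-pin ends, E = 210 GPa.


I = pi * d^4 / 64 = 1319167.32 mm^4
L = 5000.0 mm
P_cr = pi^2 * E * I / L^2
= 9.8696 * 210000.0 * 1319167.32 / 5000.0^2
= 109365.14 N = 109.3651 kN

109.3651 kN


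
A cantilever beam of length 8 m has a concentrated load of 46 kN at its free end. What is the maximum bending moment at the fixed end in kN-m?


For a cantilever with a point load at the free end:
M_max = P * L = 46 * 8 = 368 kN-m

368 kN-m


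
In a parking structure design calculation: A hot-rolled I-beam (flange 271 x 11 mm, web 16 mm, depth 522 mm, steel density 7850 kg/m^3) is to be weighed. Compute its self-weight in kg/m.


A_flanges = 2 * 271 * 11 = 5962 mm^2
A_web = (522 - 2 * 11) * 16 = 8000 mm^2
A_total = 5962 + 8000 = 13962 mm^2 = 0.013962 m^2
Weight = rho * A = 7850 * 0.013962 = 109.6017 kg/m

109.6017 kg/m


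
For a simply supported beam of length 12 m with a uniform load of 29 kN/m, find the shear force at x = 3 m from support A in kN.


R_A = w * L / 2 = 29 * 12 / 2 = 174.0 kN
V(x) = R_A - w * x = 174.0 - 29 * 3
= 87.0 kN

87.0 kN


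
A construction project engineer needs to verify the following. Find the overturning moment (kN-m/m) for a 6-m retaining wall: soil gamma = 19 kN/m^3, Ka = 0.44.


Pa = 0.5 * Ka * gamma * H^2
= 0.5 * 0.44 * 19 * 6^2
= 150.48 kN/m
Arm = H / 3 = 6 / 3 = 2.0 m
Mo = Pa * arm = Pa * H / 3 = 150.48 * 6 / 3 = 300.96 kN-m/m

300.96 kN-m/m


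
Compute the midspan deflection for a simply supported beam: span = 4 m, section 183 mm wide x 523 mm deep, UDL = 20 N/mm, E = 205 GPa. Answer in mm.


I = 183 * 523^3 / 12 = 2181598921.75 mm^4
L = 4000.0 mm, w = 20 N/mm, E = 205000.0 MPa
delta = 5 * w * L^4 / (384 * E * I)
= 5 * 20 * 4000.0^4 / (384 * 205000.0 * 2181598921.75)
= 0.1491 mm

0.1491 mm


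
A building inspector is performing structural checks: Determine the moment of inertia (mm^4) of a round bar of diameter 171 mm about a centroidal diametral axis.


r = d / 2 = 171 / 2 = 85.5 mm
I = pi * r^4 / 4 = pi * 85.5^4 / 4
= 41971485.48 mm^4

41971485.48 mm^4


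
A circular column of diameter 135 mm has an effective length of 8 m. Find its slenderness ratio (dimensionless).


Radius of gyration r = d / 4 = 135 / 4 = 33.75 mm
L_eff = 8000.0 mm
Slenderness ratio = L / r = 8000.0 / 33.75 = 237.04 (dimensionless)

237.04 (dimensionless)


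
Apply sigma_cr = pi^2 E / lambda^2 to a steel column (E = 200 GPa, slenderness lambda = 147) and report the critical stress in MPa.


sigma_cr = pi^2 * E / lambda^2
= 9.8696 * 200000.0 / 147^2
= 9.8696 * 200000.0 / 21609
= 91.3472 MPa

91.3472 MPa


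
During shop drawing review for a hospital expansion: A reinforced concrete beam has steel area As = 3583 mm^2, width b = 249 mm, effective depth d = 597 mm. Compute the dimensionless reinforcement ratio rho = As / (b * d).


rho = As / (b * d)
= 3583 / (249 * 597)
= 3583 / 148653
= 0.024103 (dimensionless)

0.024103 (dimensionless)


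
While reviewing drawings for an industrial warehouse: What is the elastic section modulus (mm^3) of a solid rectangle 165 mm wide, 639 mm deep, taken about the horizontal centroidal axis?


S = b * h^2 / 6
= 165 * 639^2 / 6
= 165 * 408321 / 6
= 11228827.5 mm^3

11228827.5 mm^3


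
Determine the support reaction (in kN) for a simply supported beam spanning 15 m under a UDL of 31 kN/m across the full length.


Total load = w * L = 31 * 15 = 465 kN
By symmetry, each reaction R = total / 2 = 465 / 2 = 232.5 kN

232.5 kN


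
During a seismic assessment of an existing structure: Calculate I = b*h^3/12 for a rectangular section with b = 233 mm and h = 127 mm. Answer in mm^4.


I = b * h^3 / 12
= 233 * 127^3 / 12
= 233 * 2048383 / 12
= 39772769.92 mm^4

39772769.92 mm^4


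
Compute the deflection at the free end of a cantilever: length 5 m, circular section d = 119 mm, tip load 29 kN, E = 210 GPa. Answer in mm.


I = pi * d^4 / 64 = pi * 119^4 / 64 = 9843685.83 mm^4
L = 5000.0 mm, P = 29000.0 N, E = 210000.0 MPa
delta = P * L^3 / (3 * E * I)
= 29000.0 * 5000.0^3 / (3 * 210000.0 * 9843685.83)
= 584.5339 mm

584.5339 mm


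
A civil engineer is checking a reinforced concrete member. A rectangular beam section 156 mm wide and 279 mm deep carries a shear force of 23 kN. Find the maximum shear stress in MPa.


A = b * h = 156 * 279 = 43524 mm^2
V = 23 kN = 23000.0 N
tau_max = 1.5 * V / A = 1.5 * 23000.0 / 43524
= 0.7927 MPa

0.7927 MPa


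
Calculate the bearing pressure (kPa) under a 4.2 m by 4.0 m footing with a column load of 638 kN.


A = 4.2 * 4.0 = 16.8 m^2
q = P / A = 638 / 16.8
= 37.9762 kPa

37.9762 kPa


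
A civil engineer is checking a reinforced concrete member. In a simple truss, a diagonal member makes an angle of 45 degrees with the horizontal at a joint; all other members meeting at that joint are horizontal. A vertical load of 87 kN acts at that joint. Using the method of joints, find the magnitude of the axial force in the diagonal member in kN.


At the joint, only the diagonal has a vertical component, so vertical equilibrium gives:
F * sin(45) = 87
F = 87 / sin(45)
= 87 / 0.707107
= 123.04 kN

123.04 kN


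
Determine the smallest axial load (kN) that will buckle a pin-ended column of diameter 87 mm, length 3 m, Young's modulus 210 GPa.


I = pi * d^4 / 64 = 2812204.57 mm^4
L = 3000.0 mm
P_cr = pi^2 * E * I / L^2
= 9.8696 * 210000.0 * 2812204.57 / 3000.0^2
= 647624.75 N = 647.6248 kN

647.6248 kN


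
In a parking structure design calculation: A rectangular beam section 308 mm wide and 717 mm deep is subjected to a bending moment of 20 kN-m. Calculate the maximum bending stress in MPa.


I = b * h^3 / 12 = 308 * 717^3 / 12 = 9460779867.0 mm^4
y = h / 2 = 717 / 2 = 358.5 mm
M = 20 kN-m = 20000000.0 N-mm
sigma = M * y / I = 20000000.0 * 358.5 / 9460779867.0
= 0.76 MPa

0.76 MPa


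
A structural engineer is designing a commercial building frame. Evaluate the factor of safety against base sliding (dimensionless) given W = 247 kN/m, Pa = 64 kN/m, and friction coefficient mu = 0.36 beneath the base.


Resisting force = mu * W = 0.36 * 247 = 88.92 kN/m
FOS = Resisting / Driving = 88.92 / 64
= 1.3894 (dimensionless)

1.3894 (dimensionless)


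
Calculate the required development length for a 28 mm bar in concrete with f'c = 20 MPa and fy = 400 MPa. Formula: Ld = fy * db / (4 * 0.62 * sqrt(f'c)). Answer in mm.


Ld = (fy * db) / (4 * 0.62 * sqrt(f'c))
= (400 * 28) / (4 * 0.62 * sqrt(20))
= 11200 / 11.0909
= 1009.84 mm

1009.84 mm


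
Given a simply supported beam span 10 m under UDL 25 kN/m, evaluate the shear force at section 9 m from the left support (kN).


R_A = w * L / 2 = 25 * 10 / 2 = 125.0 kN
V(x) = R_A - w * x = 125.0 - 25 * 9
= -100.0 kN

-100.0 kN


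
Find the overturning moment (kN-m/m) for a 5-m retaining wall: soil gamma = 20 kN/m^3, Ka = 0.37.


Pa = 0.5 * Ka * gamma * H^2
= 0.5 * 0.37 * 20 * 5^2
= 92.5 kN/m
Arm = H / 3 = 5 / 3 = 1.6667 m
Mo = Pa * arm = Pa * H / 3 = 92.5 * 5 / 3 = 154.1667 kN-m/m

154.1667 kN-m/m


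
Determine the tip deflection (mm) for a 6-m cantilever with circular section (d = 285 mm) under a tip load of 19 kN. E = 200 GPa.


I = pi * d^4 / 64 = pi * 285^4 / 64 = 323854054.62 mm^4
L = 6000.0 mm, P = 19000.0 N, E = 200000.0 MPa
delta = P * L^3 / (3 * E * I)
= 19000.0 * 6000.0^3 / (3 * 200000.0 * 323854054.62)
= 21.1206 mm

21.1206 mm


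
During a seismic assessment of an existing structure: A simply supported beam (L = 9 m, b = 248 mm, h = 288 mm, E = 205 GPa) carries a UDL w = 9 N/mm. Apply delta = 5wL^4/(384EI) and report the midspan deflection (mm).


I = 248 * 288^3 / 12 = 493682688.0 mm^4
L = 9000.0 mm, w = 9 N/mm, E = 205000.0 MPa
delta = 5 * w * L^4 / (384 * E * I)
= 5 * 9 * 9000.0^4 / (384 * 205000.0 * 493682688.0)
= 7.5971 mm

7.5971 mm


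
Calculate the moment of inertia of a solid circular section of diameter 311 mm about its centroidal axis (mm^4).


r = d / 2 = 311 / 2 = 155.5 mm
I = pi * r^4 / 4 = pi * 155.5^4 / 4
= 459210124.66 mm^4

459210124.66 mm^4


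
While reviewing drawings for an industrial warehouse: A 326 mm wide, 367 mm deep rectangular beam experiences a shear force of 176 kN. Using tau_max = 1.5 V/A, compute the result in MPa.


A = b * h = 326 * 367 = 119642 mm^2
V = 176 kN = 176000.0 N
tau_max = 1.5 * V / A = 1.5 * 176000.0 / 119642
= 2.2066 MPa

2.2066 MPa


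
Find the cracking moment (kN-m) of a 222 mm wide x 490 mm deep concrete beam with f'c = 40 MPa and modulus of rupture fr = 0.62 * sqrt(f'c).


fr = 0.62 * sqrt(40) = 0.62 * 6.3246 = 3.9212 MPa
I = 222 * 490^3 / 12 = 2176506500.0 mm^4
y_t = 245.0 mm
M_cr = fr * I / y_t = 3.9212 * 2176506500.0 / 245.0 N-mm
= 34.835 kN-m

34.835 kN-m


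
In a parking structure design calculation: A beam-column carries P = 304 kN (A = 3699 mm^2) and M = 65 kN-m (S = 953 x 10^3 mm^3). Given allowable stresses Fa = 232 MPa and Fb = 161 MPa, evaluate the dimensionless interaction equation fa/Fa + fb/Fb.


f_a = P / A = 304000.0 / 3699 = 82.1844 MPa
f_b = M / S = 65000000.0 / 953000.0 = 68.2057 MPa
Ratio = f_a / Fa + f_b / Fb
= 82.1844 / 232 + 68.2057 / 161
= 0.7779 (dimensionless)

0.7779 (dimensionless)


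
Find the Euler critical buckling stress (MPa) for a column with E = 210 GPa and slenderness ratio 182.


sigma_cr = pi^2 * E / lambda^2
= 9.8696 * 210000.0 / 182^2
= 9.8696 * 210000.0 / 33124
= 62.5715 MPa

62.5715 MPa


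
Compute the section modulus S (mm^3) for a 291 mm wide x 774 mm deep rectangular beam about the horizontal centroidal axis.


S = b * h^2 / 6
= 291 * 774^2 / 6
= 291 * 599076 / 6
= 29055186.0 mm^3

29055186.0 mm^3


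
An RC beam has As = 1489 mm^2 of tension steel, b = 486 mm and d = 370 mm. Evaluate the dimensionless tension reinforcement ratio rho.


rho = As / (b * d)
= 1489 / (486 * 370)
= 1489 / 179820
= 0.008281 (dimensionless)

0.008281 (dimensionless)


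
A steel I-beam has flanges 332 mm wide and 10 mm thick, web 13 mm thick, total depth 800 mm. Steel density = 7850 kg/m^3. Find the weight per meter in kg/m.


A_flanges = 2 * 332 * 10 = 6640 mm^2
A_web = (800 - 2 * 10) * 13 = 10140 mm^2
A_total = 6640 + 10140 = 16780 mm^2 = 0.016780 m^2
Weight = rho * A = 7850 * 0.016780 = 131.723 kg/m

131.723 kg/m


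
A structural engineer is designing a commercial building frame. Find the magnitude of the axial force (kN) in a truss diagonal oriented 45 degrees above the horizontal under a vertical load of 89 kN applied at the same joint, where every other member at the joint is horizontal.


At the joint, only the diagonal has a vertical component, so vertical equilibrium gives:
F * sin(45) = 89
F = 89 / sin(45)
= 89 / 0.707107
= 125.86 kN

125.86 kN


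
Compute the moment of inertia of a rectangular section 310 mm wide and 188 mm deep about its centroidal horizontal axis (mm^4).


I = b * h^3 / 12
= 310 * 188^3 / 12
= 310 * 6644672 / 12
= 171654026.67 mm^4

171654026.67 mm^4


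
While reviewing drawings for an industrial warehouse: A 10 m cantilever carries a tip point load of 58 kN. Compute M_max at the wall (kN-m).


For a cantilever with a point load at the free end:
M_max = P * L = 58 * 10 = 580 kN-m

580 kN-m


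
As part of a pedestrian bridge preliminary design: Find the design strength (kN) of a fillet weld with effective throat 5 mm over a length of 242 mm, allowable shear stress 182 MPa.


Strength = throat * length * allowable stress
= 5 * 242 * 182 N
= 220220 N
= 220.22 kN

220.22 kN


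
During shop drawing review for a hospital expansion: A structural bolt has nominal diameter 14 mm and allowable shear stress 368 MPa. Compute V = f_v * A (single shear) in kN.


A = pi * d^2 / 4 = pi * 14^2 / 4 = 153.938 mm^2
V = f_v * A / 1000 = 368 * 153.938 / 1000
= 56.6492 kN

56.6492 kN


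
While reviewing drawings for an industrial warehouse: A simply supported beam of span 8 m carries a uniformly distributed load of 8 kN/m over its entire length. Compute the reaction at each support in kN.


Total load = w * L = 8 * 8 = 64 kN
By symmetry, each reaction R = total / 2 = 64 / 2 = 32.0 kN

32.0 kN


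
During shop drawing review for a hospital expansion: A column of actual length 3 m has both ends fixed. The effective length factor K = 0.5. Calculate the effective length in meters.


L_eff = K * L
= 0.5 * 3
= 1.5 m

1.5 m


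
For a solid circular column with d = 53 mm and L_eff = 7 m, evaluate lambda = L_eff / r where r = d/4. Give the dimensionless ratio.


Radius of gyration r = d / 4 = 53 / 4 = 13.25 mm
L_eff = 7000.0 mm
Slenderness ratio = L / r = 7000.0 / 13.25 = 528.3 (dimensionless)

528.3 (dimensionless)


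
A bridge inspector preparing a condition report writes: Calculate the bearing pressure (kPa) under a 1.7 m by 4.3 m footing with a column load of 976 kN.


A = 1.7 * 4.3 = 7.31 m^2
q = P / A = 976 / 7.31
= 133.5157 kPa

133.5157 kPa


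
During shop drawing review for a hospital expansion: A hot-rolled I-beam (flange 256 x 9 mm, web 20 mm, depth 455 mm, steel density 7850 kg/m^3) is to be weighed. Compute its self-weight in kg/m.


A_flanges = 2 * 256 * 9 = 4608 mm^2
A_web = (455 - 2 * 9) * 20 = 8740 mm^2
A_total = 4608 + 8740 = 13348 mm^2 = 0.013348 m^2
Weight = rho * A = 7850 * 0.013348 = 104.7818 kg/m

104.7818 kg/m


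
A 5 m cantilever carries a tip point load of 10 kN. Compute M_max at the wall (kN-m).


For a cantilever with a point load at the free end:
M_max = P * L = 10 * 5 = 50 kN-m

50 kN-m


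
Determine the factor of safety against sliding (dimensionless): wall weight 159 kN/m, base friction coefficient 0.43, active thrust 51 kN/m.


Resisting force = mu * W = 0.43 * 159 = 68.37 kN/m
FOS = Resisting / Driving = 68.37 / 51
= 1.3406 (dimensionless)

1.3406 (dimensionless)


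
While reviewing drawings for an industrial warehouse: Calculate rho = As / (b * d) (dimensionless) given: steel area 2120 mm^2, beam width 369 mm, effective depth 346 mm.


rho = As / (b * d)
= 2120 / (369 * 346)
= 2120 / 127674
= 0.016605 (dimensionless)

0.016605 (dimensionless)


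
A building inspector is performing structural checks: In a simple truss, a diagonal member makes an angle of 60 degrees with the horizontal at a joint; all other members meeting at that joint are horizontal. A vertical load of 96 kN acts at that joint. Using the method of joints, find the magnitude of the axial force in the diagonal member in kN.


At the joint, only the diagonal has a vertical component, so vertical equilibrium gives:
F * sin(60) = 96
F = 96 / sin(60)
= 96 / 0.866025
= 110.85 kN

110.85 kN


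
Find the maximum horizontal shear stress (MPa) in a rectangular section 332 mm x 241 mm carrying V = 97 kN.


A = b * h = 332 * 241 = 80012 mm^2
V = 97 kN = 97000.0 N
tau_max = 1.5 * V / A = 1.5 * 97000.0 / 80012
= 1.8185 MPa

1.8185 MPa


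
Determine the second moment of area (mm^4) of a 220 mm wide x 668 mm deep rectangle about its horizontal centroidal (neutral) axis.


I = b * h^3 / 12
= 220 * 668^3 / 12
= 220 * 298077632 / 12
= 5464756586.67 mm^4

5464756586.67 mm^4


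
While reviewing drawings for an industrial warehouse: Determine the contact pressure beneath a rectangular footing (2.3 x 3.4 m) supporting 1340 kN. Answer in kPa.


A = 2.3 * 3.4 = 7.82 m^2
q = P / A = 1340 / 7.82
= 171.3555 kPa

171.3555 kPa


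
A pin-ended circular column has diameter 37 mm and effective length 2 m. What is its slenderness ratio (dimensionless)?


Radius of gyration r = d / 4 = 37 / 4 = 9.25 mm
L_eff = 2000.0 mm
Slenderness ratio = L / r = 2000.0 / 9.25 = 216.22 (dimensionless)

216.22 (dimensionless)


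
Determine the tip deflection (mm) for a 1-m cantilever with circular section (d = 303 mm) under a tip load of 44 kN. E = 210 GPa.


I = pi * d^4 / 64 = pi * 303^4 / 64 = 413752292.13 mm^4
L = 1000.0 mm, P = 44000.0 N, E = 210000.0 MPa
delta = P * L^3 / (3 * E * I)
= 44000.0 * 1000.0^3 / (3 * 210000.0 * 413752292.13)
= 0.1688 mm

0.1688 mm


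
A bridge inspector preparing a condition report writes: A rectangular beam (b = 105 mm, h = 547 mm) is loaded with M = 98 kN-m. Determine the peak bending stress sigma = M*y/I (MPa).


I = b * h^3 / 12 = 105 * 547^3 / 12 = 1432089076.25 mm^4
y = h / 2 = 547 / 2 = 273.5 mm
M = 98 kN-m = 98000000.0 N-mm
sigma = M * y / I = 98000000.0 * 273.5 / 1432089076.25
= 18.72 MPa

18.72 MPa


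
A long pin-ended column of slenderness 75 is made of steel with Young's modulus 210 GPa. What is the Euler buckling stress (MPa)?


sigma_cr = pi^2 * E / lambda^2
= 9.8696 * 210000.0 / 75^2
= 9.8696 * 210000.0 / 5625
= 368.4652 MPa

368.4652 MPa


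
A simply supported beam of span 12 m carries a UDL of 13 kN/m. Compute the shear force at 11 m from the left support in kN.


R_A = w * L / 2 = 13 * 12 / 2 = 78.0 kN
V(x) = R_A - w * x = 78.0 - 13 * 11
= -65.0 kN

-65.0 kN


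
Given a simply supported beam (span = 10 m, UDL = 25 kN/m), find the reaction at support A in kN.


Total load = w * L = 25 * 10 = 250 kN
By symmetry, each reaction R = total / 2 = 250 / 2 = 125.0 kN

125.0 kN


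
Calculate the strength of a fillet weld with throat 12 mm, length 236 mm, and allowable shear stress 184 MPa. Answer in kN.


Strength = throat * length * allowable stress
= 12 * 236 * 184 N
= 521088 N
= 521.09 kN

521.09 kN


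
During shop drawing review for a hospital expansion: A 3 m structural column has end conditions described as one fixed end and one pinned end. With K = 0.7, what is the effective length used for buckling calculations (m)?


L_eff = K * L
= 0.7 * 3
= 2.1 m

2.1 m


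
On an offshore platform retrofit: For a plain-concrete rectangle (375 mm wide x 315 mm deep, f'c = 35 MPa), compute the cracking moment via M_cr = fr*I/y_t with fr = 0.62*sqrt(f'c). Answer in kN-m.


fr = 0.62 * sqrt(35) = 0.62 * 5.9161 = 3.668 MPa
I = 375 * 315^3 / 12 = 976746093.75 mm^4
y_t = 157.5 mm
M_cr = fr * I / y_t = 3.668 * 976746093.75 / 157.5 N-mm
= 22.7471 kN-m

22.7471 kN-m


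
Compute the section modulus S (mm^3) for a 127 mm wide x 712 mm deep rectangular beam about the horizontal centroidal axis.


S = b * h^2 / 6
= 127 * 712^2 / 6
= 127 * 506944 / 6
= 10730314.67 mm^3

10730314.67 mm^3


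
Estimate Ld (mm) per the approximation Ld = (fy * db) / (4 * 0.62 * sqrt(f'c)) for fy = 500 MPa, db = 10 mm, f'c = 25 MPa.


Ld = (fy * db) / (4 * 0.62 * sqrt(f'c))
= (500 * 10) / (4 * 0.62 * sqrt(25))
= 5000 / 12.4
= 403.23 mm

403.23 mm


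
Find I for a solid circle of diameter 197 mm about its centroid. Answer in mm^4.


r = d / 2 = 197 / 2 = 98.5 mm
I = pi * r^4 / 4 = pi * 98.5^4 / 4
= 73932399.8 mm^4

73932399.8 mm^4


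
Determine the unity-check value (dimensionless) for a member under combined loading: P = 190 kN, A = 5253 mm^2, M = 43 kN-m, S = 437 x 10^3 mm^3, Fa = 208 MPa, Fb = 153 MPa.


f_a = P / A = 190000.0 / 5253 = 36.1698 MPa
f_b = M / S = 43000000.0 / 437000.0 = 98.3982 MPa
Ratio = f_a / Fa + f_b / Fb
= 36.1698 / 208 + 98.3982 / 153
= 0.817 (dimensionless)

0.817 (dimensionless)


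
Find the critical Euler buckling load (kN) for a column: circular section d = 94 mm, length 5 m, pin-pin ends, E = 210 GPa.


I = pi * d^4 / 64 = 3832492.5 mm^4
L = 5000.0 mm
P_cr = pi^2 * E * I / L^2
= 9.8696 * 210000.0 * 3832492.5 / 5000.0^2
= 317731.55 N = 317.7316 kN

317.7316 kN


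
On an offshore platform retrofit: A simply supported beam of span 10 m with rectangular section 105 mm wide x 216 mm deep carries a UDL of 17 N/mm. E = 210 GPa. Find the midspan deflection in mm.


I = 105 * 216^3 / 12 = 88179840.0 mm^4
L = 10000.0 mm, w = 17 N/mm, E = 210000.0 MPa
delta = 5 * w * L^4 / (384 * E * I)
= 5 * 17 * 10000.0^4 / (384 * 210000.0 * 88179840.0)
= 119.5361 mm

119.5361 mm


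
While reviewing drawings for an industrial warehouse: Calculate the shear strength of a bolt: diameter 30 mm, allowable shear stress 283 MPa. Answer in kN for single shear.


A = pi * d^2 / 4 = pi * 30^2 / 4 = 706.8583 mm^2
V = f_v * A / 1000 = 283 * 706.8583 / 1000
= 200.0409 kN

200.0409 kN


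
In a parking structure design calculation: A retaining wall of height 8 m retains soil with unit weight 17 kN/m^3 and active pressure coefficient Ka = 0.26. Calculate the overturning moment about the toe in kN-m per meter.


Pa = 0.5 * Ka * gamma * H^2
= 0.5 * 0.26 * 17 * 8^2
= 141.44 kN/m
Arm = H / 3 = 8 / 3 = 2.6667 m
Mo = Pa * arm = Pa * H / 3 = 141.44 * 8 / 3 = 377.1733 kN-m/m

377.1733 kN-m/m


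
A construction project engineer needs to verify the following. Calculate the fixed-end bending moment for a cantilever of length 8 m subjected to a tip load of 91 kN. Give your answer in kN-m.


For a cantilever with a point load at the free end:
M_max = P * L = 91 * 8 = 728 kN-m

728 kN-m


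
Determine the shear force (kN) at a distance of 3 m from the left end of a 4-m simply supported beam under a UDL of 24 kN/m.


R_A = w * L / 2 = 24 * 4 / 2 = 48.0 kN
V(x) = R_A - w * x = 48.0 - 24 * 3
= -24.0 kN

-24.0 kN


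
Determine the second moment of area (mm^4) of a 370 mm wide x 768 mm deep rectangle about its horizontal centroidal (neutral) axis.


I = b * h^3 / 12
= 370 * 768^3 / 12
= 370 * 452984832 / 12
= 13967032320.0 mm^4

13967032320.0 mm^4


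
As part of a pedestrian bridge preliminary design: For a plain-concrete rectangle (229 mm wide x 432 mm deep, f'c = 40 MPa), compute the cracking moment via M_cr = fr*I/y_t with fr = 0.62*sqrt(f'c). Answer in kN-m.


fr = 0.62 * sqrt(40) = 0.62 * 6.3246 = 3.9212 MPa
I = 229 * 432^3 / 12 = 1538528256.0 mm^4
y_t = 216.0 mm
M_cr = fr * I / y_t = 3.9212 * 1538528256.0 / 216.0 N-mm
= 27.9302 kN-m

27.9302 kN-m


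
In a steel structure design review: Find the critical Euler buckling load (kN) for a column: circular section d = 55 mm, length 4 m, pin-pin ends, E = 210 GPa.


I = pi * d^4 / 64 = 449180.25 mm^4
L = 4000.0 mm
P_cr = pi^2 * E * I / L^2
= 9.8696 * 210000.0 * 449180.25 / 4000.0^2
= 58186.16 N = 58.1862 kN

58.1862 kN


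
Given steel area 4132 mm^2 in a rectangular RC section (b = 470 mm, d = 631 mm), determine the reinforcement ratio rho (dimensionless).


rho = As / (b * d)
= 4132 / (470 * 631)
= 4132 / 296570
= 0.013933 (dimensionless)

0.013933 (dimensionless)


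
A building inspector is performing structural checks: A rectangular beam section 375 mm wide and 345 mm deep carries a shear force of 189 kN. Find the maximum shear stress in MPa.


A = b * h = 375 * 345 = 129375 mm^2
V = 189 kN = 189000.0 N
tau_max = 1.5 * V / A = 1.5 * 189000.0 / 129375
= 2.1913 MPa

2.1913 MPa


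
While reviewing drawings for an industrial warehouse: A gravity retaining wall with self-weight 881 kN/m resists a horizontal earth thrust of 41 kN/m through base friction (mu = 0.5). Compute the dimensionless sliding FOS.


Resisting force = mu * W = 0.5 * 881 = 440.5 kN/m
FOS = Resisting / Driving = 440.5 / 41
= 10.7439 (dimensionless)

10.7439 (dimensionless)


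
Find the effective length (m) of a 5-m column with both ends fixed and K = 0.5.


L_eff = K * L
= 0.5 * 5
= 2.5 m

2.5 m


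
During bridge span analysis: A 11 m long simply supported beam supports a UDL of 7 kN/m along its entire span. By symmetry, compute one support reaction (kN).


Total load = w * L = 7 * 11 = 77 kN
By symmetry, each reaction R = total / 2 = 77 / 2 = 38.5 kN

38.5 kN


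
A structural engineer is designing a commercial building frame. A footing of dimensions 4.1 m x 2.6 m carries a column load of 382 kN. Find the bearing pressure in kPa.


A = 4.1 * 2.6 = 10.66 m^2
q = P / A = 382 / 10.66
= 35.8349 kPa

35.8349 kPa


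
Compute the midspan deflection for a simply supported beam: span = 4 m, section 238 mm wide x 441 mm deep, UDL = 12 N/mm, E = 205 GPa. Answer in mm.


I = 238 * 441^3 / 12 = 1701028066.5 mm^4
L = 4000.0 mm, w = 12 N/mm, E = 205000.0 MPa
delta = 5 * w * L^4 / (384 * E * I)
= 5 * 12 * 4000.0^4 / (384 * 205000.0 * 1701028066.5)
= 0.1147 mm

0.1147 mm


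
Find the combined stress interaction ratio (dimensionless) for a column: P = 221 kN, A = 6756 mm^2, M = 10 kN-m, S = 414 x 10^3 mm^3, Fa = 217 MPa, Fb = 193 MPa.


f_a = P / A = 221000.0 / 6756 = 32.7117 MPa
f_b = M / S = 10000000.0 / 414000.0 = 24.1546 MPa
Ratio = f_a / Fa + f_b / Fb
= 32.7117 / 217 + 24.1546 / 193
= 0.2759 (dimensionless)

0.2759 (dimensionless)


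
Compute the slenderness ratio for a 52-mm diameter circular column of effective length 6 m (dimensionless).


Radius of gyration r = d / 4 = 52 / 4 = 13.0 mm
L_eff = 6000.0 mm
Slenderness ratio = L / r = 6000.0 / 13.0 = 461.54 (dimensionless)

461.54 (dimensionless)


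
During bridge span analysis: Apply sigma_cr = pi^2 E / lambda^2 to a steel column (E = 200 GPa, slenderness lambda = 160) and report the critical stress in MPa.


sigma_cr = pi^2 * E / lambda^2
= 9.8696 * 200000.0 / 160^2
= 9.8696 * 200000.0 / 25600
= 77.1063 MPa

77.1063 MPa


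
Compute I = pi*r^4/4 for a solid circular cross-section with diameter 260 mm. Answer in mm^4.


r = d / 2 = 260 / 2 = 130.0 mm
I = pi * r^4 / 4 = pi * 130.0^4 / 4
= 224317569.45 mm^4

224317569.45 mm^4


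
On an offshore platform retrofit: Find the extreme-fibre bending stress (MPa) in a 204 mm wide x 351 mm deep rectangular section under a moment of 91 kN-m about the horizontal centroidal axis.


I = b * h^3 / 12 = 204 * 351^3 / 12 = 735140367.0 mm^4
y = h / 2 = 351 / 2 = 175.5 mm
M = 91 kN-m = 91000000.0 N-mm
sigma = M * y / I = 91000000.0 * 175.5 / 735140367.0
= 21.72 MPa

21.72 MPa


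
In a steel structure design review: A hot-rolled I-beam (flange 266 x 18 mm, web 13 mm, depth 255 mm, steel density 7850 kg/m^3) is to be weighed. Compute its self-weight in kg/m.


A_flanges = 2 * 266 * 18 = 9576 mm^2
A_web = (255 - 2 * 18) * 13 = 2847 mm^2
A_total = 9576 + 2847 = 12423 mm^2 = 0.012423 m^2
Weight = rho * A = 7850 * 0.012423 = 97.5206 kg/m

97.5206 kg/m


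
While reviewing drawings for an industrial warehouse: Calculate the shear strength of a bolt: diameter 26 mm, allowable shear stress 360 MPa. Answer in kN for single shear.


A = pi * d^2 / 4 = pi * 26^2 / 4 = 530.9292 mm^2
V = f_v * A / 1000 = 360 * 530.9292 / 1000
= 191.1345 kN

191.1345 kN


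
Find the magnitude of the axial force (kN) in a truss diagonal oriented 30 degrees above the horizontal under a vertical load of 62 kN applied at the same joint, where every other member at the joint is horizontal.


At the joint, only the diagonal has a vertical component, so vertical equilibrium gives:
F * sin(30) = 62
F = 62 / sin(30)
= 62 / 0.5
= 124.0 kN

124.0 kN


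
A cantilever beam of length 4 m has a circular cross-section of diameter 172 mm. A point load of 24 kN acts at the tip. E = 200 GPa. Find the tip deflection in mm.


I = pi * d^4 / 64 = pi * 172^4 / 64 = 42961920.42 mm^4
L = 4000.0 mm, P = 24000.0 N, E = 200000.0 MPa
delta = P * L^3 / (3 * E * I)
= 24000.0 * 4000.0^3 / (3 * 200000.0 * 42961920.42)
= 59.5877 mm

59.5877 mm


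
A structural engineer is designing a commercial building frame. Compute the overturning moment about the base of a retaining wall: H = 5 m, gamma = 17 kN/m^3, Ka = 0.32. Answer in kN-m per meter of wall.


Pa = 0.5 * Ka * gamma * H^2
= 0.5 * 0.32 * 17 * 5^2
= 68.0 kN/m
Arm = H / 3 = 5 / 3 = 1.6667 m
Mo = Pa * arm = Pa * H / 3 = 68.0 * 5 / 3 = 113.3333 kN-m/m

113.3333 kN-m/m


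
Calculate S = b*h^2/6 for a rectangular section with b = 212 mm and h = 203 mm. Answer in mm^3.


S = b * h^2 / 6
= 212 * 203^2 / 6
= 212 * 41209 / 6
= 1456051.33 mm^3

1456051.33 mm^3


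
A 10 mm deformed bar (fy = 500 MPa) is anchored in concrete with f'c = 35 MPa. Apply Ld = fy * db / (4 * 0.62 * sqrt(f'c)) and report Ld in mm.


Ld = (fy * db) / (4 * 0.62 * sqrt(f'c))
= (500 * 10) / (4 * 0.62 * sqrt(35))
= 5000 / 14.6719
= 340.79 mm

340.79 mm


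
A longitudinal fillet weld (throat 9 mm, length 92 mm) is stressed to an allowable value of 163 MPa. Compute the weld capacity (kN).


Strength = throat * length * allowable stress
= 9 * 92 * 163 N
= 134964 N
= 134.96 kN

134.96 kN


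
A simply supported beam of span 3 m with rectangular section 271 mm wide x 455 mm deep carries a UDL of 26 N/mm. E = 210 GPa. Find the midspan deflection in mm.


I = 271 * 455^3 / 12 = 2127268135.42 mm^4
L = 3000.0 mm, w = 26 N/mm, E = 210000.0 MPa
delta = 5 * w * L^4 / (384 * E * I)
= 5 * 26 * 3000.0^4 / (384 * 210000.0 * 2127268135.42)
= 0.0614 mm

0.0614 mm


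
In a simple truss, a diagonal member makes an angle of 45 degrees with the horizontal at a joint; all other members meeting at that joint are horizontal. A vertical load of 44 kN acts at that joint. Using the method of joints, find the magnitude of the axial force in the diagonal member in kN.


At the joint, only the diagonal has a vertical component, so vertical equilibrium gives:
F * sin(45) = 44
F = 44 / sin(45)
= 44 / 0.707107
= 62.23 kN

62.23 kN


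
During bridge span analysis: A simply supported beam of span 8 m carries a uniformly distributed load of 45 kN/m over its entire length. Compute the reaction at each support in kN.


Total load = w * L = 45 * 8 = 360 kN
By symmetry, each reaction R = total / 2 = 360 / 2 = 180.0 kN

180.0 kN


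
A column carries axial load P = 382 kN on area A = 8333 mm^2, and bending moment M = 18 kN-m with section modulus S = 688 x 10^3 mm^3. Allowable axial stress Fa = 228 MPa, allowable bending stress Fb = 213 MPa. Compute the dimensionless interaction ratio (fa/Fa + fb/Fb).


f_a = P / A = 382000.0 / 8333 = 45.8418 MPa
f_b = M / S = 18000000.0 / 688000.0 = 26.1628 MPa
Ratio = f_a / Fa + f_b / Fb
= 45.8418 / 228 + 26.1628 / 213
= 0.3239 (dimensionless)

0.3239 (dimensionless)


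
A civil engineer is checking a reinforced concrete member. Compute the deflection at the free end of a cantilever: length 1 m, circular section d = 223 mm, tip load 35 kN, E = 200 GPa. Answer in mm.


I = pi * d^4 / 64 = pi * 223^4 / 64 = 121391799.92 mm^4
L = 1000.0 mm, P = 35000.0 N, E = 200000.0 MPa
delta = P * L^3 / (3 * E * I)
= 35000.0 * 1000.0^3 / (3 * 200000.0 * 121391799.92)
= 0.4805 mm

0.4805 mm


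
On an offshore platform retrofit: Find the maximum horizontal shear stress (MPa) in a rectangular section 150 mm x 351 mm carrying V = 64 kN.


A = b * h = 150 * 351 = 52650 mm^2
V = 64 kN = 64000.0 N
tau_max = 1.5 * V / A = 1.5 * 64000.0 / 52650
= 1.8234 MPa

1.8234 MPa


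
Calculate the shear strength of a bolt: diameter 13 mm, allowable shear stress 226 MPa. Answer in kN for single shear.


A = pi * d^2 / 4 = pi * 13^2 / 4 = 132.7323 mm^2
V = f_v * A / 1000 = 226 * 132.7323 / 1000
= 29.9975 kN

29.9975 kN


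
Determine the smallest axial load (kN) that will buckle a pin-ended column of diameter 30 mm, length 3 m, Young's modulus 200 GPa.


I = pi * d^4 / 64 = 39760.78 mm^4
L = 3000.0 mm
P_cr = pi^2 * E * I / L^2
= 9.8696 * 200000.0 * 39760.78 / 3000.0^2
= 8720.52 N = 8.7205 kN

8.7205 kN


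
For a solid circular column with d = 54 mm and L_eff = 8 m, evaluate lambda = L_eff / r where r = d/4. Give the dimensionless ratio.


Radius of gyration r = d / 4 = 54 / 4 = 13.5 mm
L_eff = 8000.0 mm
Slenderness ratio = L / r = 8000.0 / 13.5 = 592.59 (dimensionless)

592.59 (dimensionless)


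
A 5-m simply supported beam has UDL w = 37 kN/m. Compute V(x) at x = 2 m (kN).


R_A = w * L / 2 = 37 * 5 / 2 = 92.5 kN
V(x) = R_A - w * x = 92.5 - 37 * 2
= 18.5 kN

18.5 kN


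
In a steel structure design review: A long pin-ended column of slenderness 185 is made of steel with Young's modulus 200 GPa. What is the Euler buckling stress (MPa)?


sigma_cr = pi^2 * E / lambda^2
= 9.8696 * 200000.0 / 185^2
= 9.8696 * 200000.0 / 34225
= 57.6748 MPa

57.6748 MPa


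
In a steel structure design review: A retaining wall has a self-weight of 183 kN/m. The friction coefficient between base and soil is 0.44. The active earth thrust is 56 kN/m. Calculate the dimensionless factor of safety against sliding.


Resisting force = mu * W = 0.44 * 183 = 80.52 kN/m
FOS = Resisting / Driving = 80.52 / 56
= 1.4379 (dimensionless)

1.4379 (dimensionless)


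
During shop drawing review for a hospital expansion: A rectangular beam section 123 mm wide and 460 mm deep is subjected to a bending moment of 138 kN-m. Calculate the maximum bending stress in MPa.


I = b * h^3 / 12 = 123 * 460^3 / 12 = 997694000.0 mm^4
y = h / 2 = 460 / 2 = 230.0 mm
M = 138 kN-m = 138000000.0 N-mm
sigma = M * y / I = 138000000.0 * 230.0 / 997694000.0
= 31.81 MPa

31.81 MPa


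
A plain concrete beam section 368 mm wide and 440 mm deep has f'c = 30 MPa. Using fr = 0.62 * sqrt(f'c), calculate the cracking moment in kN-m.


fr = 0.62 * sqrt(30) = 0.62 * 5.4772 = 3.3959 MPa
I = 368 * 440^3 / 12 = 2612309333.33 mm^4
y_t = 220.0 mm
M_cr = fr * I / y_t = 3.3959 * 2612309333.33 / 220.0 N-mm
= 40.3231 kN-m

40.3231 kN-m


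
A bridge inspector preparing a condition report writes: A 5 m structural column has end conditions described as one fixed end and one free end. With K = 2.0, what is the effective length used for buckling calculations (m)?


L_eff = K * L
= 2.0 * 5
= 10.0 m

10.0 m


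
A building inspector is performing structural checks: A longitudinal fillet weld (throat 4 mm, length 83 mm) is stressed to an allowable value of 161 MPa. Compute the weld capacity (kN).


Strength = throat * length * allowable stress
= 4 * 83 * 161 N
= 53452 N
= 53.45 kN

53.45 kN


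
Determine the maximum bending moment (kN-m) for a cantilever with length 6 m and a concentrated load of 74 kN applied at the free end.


For a cantilever with a point load at the free end:
M_max = P * L = 74 * 6 = 444 kN-m

444 kN-m


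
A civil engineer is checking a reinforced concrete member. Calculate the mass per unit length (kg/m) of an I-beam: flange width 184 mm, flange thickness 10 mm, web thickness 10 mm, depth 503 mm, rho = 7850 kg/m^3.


A_flanges = 2 * 184 * 10 = 3680 mm^2
A_web = (503 - 2 * 10) * 10 = 4830 mm^2
A_total = 3680 + 4830 = 8510 mm^2 = 0.008510 m^2
Weight = rho * A = 7850 * 0.008510 = 66.8035 kg/m

66.8035 kg/m


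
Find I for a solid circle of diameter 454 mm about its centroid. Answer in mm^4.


r = d / 2 = 454 / 2 = 227.0 mm
I = pi * r^4 / 4 = pi * 227.0^4 / 4
= 2085418923.7 mm^4

2085418923.7 mm^4


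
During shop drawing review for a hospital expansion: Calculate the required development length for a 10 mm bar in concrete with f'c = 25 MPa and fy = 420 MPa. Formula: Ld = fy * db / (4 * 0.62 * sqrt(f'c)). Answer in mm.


Ld = (fy * db) / (4 * 0.62 * sqrt(f'c))
= (420 * 10) / (4 * 0.62 * sqrt(25))
= 4200 / 12.4
= 338.71 mm

338.71 mm


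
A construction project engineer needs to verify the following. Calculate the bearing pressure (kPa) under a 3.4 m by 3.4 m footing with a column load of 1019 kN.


A = 3.4 * 3.4 = 11.56 m^2
q = P / A = 1019 / 11.56
= 88.1488 kPa

88.1488 kPa


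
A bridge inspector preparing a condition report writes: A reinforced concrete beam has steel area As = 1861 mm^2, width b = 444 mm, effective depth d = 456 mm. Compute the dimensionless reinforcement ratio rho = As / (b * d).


rho = As / (b * d)
= 1861 / (444 * 456)
= 1861 / 202464
= 0.009192 (dimensionless)

0.009192 (dimensionless)


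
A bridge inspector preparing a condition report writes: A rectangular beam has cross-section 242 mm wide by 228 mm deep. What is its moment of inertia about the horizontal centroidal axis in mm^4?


I = b * h^3 / 12
= 242 * 228^3 / 12
= 242 * 11852352 / 12
= 239022432.0 mm^4

239022432.0 mm^4


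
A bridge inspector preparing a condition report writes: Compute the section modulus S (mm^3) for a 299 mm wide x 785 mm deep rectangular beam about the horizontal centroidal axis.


S = b * h^2 / 6
= 299 * 785^2 / 6
= 299 * 616225 / 6
= 30708545.83 mm^3

30708545.83 mm^3


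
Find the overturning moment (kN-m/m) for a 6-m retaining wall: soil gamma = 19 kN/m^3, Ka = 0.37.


Pa = 0.5 * Ka * gamma * H^2
= 0.5 * 0.37 * 19 * 6^2
= 126.54 kN/m
Arm = H / 3 = 6 / 3 = 2.0 m
Mo = Pa * arm = Pa * H / 3 = 126.54 * 6 / 3 = 253.08 kN-m/m

253.08 kN-m/m


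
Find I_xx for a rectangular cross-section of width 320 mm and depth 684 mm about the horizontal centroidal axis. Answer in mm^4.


I = b * h^3 / 12
= 320 * 684^3 / 12
= 320 * 320013504 / 12
= 8533693440.0 mm^4

8533693440.0 mm^4


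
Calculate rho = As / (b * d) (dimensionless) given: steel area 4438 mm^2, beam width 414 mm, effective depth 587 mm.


rho = As / (b * d)
= 4438 / (414 * 587)
= 4438 / 243018
= 0.018262 (dimensionless)

0.018262 (dimensionless)


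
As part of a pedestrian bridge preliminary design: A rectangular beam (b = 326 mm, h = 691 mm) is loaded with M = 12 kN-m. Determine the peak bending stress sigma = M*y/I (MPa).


I = b * h^3 / 12 = 326 * 691^3 / 12 = 8963352912.17 mm^4
y = h / 2 = 691 / 2 = 345.5 mm
M = 12 kN-m = 12000000.0 N-mm
sigma = M * y / I = 12000000.0 * 345.5 / 8963352912.17
= 0.46 MPa

0.46 MPa


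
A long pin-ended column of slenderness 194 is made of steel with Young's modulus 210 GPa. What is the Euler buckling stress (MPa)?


sigma_cr = pi^2 * E / lambda^2
= 9.8696 * 210000.0 / 194^2
= 9.8696 * 210000.0 / 37636
= 55.0701 MPa

55.0701 MPa


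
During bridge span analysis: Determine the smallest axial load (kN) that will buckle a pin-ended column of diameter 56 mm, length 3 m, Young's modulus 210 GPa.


I = pi * d^4 / 64 = 482749.69 mm^4
L = 3000.0 mm
P_cr = pi^2 * E * I / L^2
= 9.8696 * 210000.0 * 482749.69 / 3000.0^2
= 111172.8 N = 111.1728 kN

111.1728 kN


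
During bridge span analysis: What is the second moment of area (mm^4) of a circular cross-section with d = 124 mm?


r = d / 2 = 124 / 2 = 62.0 mm
I = pi * r^4 / 4 = pi * 62.0^4 / 4
= 11605307.16 mm^4

11605307.16 mm^4


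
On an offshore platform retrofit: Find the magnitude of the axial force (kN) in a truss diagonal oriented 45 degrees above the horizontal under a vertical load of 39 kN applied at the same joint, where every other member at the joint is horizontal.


At the joint, only the diagonal has a vertical component, so vertical equilibrium gives:
F * sin(45) = 39
F = 39 / sin(45)
= 39 / 0.707107
= 55.15 kN

55.15 kN


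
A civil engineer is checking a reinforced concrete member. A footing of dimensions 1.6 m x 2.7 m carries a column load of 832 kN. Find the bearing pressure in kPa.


A = 1.6 * 2.7 = 4.32 m^2
q = P / A = 832 / 4.32
= 192.5926 kPa

192.5926 kPa


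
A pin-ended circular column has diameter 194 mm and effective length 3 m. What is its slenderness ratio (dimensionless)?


Radius of gyration r = d / 4 = 194 / 4 = 48.5 mm
L_eff = 3000.0 mm
Slenderness ratio = L / r = 3000.0 / 48.5 = 61.86 (dimensionless)

61.86 (dimensionless)


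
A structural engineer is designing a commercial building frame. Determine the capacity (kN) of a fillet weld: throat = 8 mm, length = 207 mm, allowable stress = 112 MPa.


Strength = throat * length * allowable stress
= 8 * 207 * 112 N
= 185472 N
= 185.47 kN

185.47 kN


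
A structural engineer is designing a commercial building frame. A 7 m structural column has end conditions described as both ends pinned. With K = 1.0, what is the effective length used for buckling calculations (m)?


L_eff = K * L
= 1.0 * 7
= 7.0 m

7.0 m


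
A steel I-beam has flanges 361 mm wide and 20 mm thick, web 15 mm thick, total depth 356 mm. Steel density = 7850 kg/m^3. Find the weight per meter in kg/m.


A_flanges = 2 * 361 * 20 = 14440 mm^2
A_web = (356 - 2 * 20) * 15 = 4740 mm^2
A_total = 14440 + 4740 = 19180 mm^2 = 0.019180 m^2
Weight = rho * A = 7850 * 0.019180 = 150.563 kg/m

150.563 kg/m
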